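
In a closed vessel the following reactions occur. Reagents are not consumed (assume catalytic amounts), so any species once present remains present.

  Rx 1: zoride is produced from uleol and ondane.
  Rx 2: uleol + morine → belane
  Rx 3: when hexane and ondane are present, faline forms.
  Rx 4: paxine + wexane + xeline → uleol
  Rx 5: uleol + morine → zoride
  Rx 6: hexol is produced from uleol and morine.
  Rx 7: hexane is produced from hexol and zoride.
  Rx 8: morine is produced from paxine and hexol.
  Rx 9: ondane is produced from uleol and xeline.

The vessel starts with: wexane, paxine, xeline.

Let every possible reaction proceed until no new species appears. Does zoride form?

Yes

paxine, wexane, and xeline present → uleol forms (Rx 4).
uleol and xeline present → ondane forms (Rx 9).
uleol and ondane present → zoride forms (Rx 1).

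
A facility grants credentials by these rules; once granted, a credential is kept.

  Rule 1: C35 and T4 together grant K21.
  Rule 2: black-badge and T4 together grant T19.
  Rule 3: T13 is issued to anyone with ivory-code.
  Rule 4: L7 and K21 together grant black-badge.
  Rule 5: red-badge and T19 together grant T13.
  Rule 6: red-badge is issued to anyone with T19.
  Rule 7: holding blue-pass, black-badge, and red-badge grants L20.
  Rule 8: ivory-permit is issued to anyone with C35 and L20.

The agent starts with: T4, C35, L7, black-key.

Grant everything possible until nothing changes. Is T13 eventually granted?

Yes

Holding C35 and T4 grants K21 (Rule 1).
Holding L7 and K21 grants black-badge (Rule 4).
Holding black-badge and T4 grants T19 (Rule 2).
Holding T19 grants red-badge (Rule 6).
Holding red-badge and T19 grants T13 (Rule 5).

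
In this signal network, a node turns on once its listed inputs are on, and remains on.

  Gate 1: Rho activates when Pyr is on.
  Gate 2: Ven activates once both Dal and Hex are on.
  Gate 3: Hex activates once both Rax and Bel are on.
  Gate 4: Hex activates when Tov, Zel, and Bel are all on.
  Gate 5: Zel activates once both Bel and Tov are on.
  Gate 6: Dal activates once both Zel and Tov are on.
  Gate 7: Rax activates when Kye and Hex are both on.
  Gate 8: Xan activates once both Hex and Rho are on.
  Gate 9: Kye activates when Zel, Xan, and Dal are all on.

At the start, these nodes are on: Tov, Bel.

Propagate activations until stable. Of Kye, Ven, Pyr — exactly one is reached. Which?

Bel and Tov are on, so Zel activates (Gate 5).
Zel and Tov are on, so Dal activates (Gate 6).
Tov, Zel, and Bel are on, so Hex activates (Gate 4).
Dal and Hex are on, so Ven activates (Gate 2).
No rule produces Pyr, and it is not given. Kye would need Zel, Xan, and Dal (Gate 9), but Xan never turns on.

Ven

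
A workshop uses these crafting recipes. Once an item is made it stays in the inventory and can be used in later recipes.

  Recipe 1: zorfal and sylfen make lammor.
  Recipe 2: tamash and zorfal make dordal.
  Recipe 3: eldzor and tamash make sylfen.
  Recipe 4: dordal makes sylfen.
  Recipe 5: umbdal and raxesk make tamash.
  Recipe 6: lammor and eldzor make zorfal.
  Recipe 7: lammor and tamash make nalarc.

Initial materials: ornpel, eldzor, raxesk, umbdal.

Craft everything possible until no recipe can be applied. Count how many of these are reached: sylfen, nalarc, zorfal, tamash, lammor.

Using Recipe 5, umbdal and raxesk make tamash.
Using Recipe 3, eldzor and tamash make sylfen.
sylfen: reached.
nalarc would need lammor and tamash (Recipe 7), but lammor is never obtained.
zorfal would need lammor and eldzor (Recipe 6), but lammor is never obtained.
tamash: reached.
lammor would need zorfal and sylfen (Recipe 1), but zorfal is never obtained.
Reached: sylfen and tamash — 2 of the 5.

2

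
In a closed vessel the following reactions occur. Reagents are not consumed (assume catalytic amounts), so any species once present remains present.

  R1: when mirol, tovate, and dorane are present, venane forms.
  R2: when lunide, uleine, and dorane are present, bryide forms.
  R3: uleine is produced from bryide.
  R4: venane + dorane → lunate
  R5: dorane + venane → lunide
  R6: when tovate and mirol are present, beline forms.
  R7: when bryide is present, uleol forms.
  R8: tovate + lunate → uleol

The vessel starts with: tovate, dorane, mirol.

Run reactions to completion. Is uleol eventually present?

mirol, tovate, and dorane present → venane forms (R1).
venane and dorane present → lunate forms (R4).
tovate and lunate present → uleol forms (R8).

Yes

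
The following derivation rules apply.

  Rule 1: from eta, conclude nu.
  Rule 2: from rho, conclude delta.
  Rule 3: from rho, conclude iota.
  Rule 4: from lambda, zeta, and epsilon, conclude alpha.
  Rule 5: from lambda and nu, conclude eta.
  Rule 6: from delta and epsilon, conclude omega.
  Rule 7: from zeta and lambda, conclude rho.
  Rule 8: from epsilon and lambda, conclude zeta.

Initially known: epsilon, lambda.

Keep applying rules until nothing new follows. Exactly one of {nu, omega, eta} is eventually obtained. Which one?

epsilon and lambda hold, so zeta follows (Rule 8).
zeta and lambda hold, so rho follows (Rule 7).
From rho, Rule 2 gives delta.
delta and epsilon hold, so omega follows (Rule 6).
eta would need lambda and nu (Rule 5), but nu is never established. nu would need eta (Rule 1), but eta is never established.

omega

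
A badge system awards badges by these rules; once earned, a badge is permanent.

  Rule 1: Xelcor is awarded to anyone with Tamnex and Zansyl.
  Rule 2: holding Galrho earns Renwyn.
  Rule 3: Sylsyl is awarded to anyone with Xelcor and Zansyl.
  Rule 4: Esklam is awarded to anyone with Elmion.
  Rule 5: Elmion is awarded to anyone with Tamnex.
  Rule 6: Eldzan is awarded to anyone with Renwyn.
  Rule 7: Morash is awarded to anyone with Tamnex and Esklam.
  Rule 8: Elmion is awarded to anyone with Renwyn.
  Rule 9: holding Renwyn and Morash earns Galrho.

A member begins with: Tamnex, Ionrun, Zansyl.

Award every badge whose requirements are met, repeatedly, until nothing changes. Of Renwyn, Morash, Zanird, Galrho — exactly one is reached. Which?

With Tamnex, Elmion is earned (Rule 5).
With Elmion, Esklam is earned (Rule 4).
With Tamnex and Esklam, Morash is earned (Rule 7).
No rule produces Zanird, and it is not given. Galrho would need Renwyn and Morash (Rule 9), but Renwyn is never earned. Renwyn would need Galrho (Rule 2), but Galrho is never earned.

Morash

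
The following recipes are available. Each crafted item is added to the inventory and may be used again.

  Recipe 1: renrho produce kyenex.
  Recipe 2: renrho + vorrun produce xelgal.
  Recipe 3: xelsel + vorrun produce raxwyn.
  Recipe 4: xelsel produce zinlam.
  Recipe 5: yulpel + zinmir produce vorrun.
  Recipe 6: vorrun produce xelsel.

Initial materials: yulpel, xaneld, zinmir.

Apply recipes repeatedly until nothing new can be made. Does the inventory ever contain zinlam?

yulpel + zinmir → vorrun (Recipe 5).
Using Recipe 6, vorrun makes xelsel.
xelsel → zinlam (Recipe 4).

Yes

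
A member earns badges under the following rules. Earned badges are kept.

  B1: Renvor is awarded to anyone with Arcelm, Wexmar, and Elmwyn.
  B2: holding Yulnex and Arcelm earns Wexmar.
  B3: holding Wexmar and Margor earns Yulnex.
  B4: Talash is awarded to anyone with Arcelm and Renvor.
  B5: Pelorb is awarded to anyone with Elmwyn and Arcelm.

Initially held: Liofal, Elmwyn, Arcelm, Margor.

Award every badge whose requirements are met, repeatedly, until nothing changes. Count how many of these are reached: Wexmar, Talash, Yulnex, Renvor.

Wexmar would need Yulnex and Arcelm (B2), but Yulnex is never earned.
Talash would need Arcelm and Renvor (B4), but Renvor is never earned.
Yulnex would need Wexmar and Margor (B3), but Wexmar is never earned.
Renvor would need Arcelm, Wexmar, and Elmwyn (B1), but Wexmar is never earned.
None of the 4 are reached.

0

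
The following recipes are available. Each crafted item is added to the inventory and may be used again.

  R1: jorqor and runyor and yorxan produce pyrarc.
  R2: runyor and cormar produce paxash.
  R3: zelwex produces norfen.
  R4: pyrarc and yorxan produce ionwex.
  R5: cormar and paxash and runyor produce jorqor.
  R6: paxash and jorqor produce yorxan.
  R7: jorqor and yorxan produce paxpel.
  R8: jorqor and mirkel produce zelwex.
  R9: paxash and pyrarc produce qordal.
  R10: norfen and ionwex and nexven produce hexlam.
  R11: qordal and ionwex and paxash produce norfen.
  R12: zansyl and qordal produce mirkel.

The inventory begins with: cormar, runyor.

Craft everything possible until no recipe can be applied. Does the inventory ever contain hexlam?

No

hexlam would need norfen, ionwex, and nexven (R10), but nexven is never obtained.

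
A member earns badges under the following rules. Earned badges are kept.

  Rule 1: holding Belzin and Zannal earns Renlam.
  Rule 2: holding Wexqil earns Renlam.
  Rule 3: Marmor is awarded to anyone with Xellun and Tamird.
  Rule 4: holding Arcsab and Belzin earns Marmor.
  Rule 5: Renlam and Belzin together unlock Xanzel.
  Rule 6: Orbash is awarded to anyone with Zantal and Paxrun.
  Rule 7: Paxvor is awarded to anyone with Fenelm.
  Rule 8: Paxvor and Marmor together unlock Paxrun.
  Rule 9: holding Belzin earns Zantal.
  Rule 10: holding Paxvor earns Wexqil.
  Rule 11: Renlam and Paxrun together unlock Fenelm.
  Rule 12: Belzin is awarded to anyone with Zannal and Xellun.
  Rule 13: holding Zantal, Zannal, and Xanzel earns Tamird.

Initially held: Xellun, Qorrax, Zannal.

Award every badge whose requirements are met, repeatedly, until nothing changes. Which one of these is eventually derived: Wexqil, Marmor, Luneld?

With Zannal and Xellun, Belzin is earned (Rule 12).
With Belzin and Zannal, Renlam is earned (Rule 1).
With Belzin, Zantal is earned (Rule 9).
With Renlam and Belzin, Xanzel is earned (Rule 5).
With Zantal, Zannal, and Xanzel, Tamird is earned (Rule 13).
With Xellun and Tamird, Marmor is earned (Rule 3).
Wexqil would need Paxvor (Rule 10), but Paxvor is never earned. No rule produces Luneld, and it is not given.

Marmor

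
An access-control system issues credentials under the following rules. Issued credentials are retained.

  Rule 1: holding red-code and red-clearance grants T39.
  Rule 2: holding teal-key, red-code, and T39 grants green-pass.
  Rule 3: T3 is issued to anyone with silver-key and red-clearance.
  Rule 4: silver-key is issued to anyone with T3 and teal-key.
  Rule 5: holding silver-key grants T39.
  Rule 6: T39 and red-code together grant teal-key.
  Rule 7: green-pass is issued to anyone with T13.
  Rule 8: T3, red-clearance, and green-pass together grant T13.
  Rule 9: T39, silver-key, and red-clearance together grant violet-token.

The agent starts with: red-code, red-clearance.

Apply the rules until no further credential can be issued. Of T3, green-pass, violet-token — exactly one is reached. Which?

green-pass

Holding red-code and red-clearance grants T39 (Rule 1).
Holding T39 and red-code grants teal-key (Rule 6).
Holding teal-key, red-code, and T39 grants green-pass (Rule 2).
T3 would need silver-key and red-clearance (Rule 3), but silver-key is never granted. violet-token would need T39, silver-key, and red-clearance (Rule 9), but silver-key is never granted.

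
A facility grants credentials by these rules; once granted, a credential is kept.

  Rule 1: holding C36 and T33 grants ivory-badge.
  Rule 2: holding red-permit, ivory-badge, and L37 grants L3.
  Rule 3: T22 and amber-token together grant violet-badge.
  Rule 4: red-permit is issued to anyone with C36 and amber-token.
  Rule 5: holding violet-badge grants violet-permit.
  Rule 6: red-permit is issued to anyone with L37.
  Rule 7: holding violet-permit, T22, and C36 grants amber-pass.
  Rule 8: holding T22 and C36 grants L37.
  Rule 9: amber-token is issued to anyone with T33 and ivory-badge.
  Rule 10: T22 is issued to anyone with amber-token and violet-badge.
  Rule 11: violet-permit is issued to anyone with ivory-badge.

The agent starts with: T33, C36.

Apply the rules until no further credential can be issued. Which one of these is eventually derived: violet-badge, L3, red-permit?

red-permit

Holding C36 and T33 grants ivory-badge (Rule 1).
Holding T33 and ivory-badge grants amber-token (Rule 9).
Holding C36 and amber-token grants red-permit (Rule 4).
L3 would need red-permit, ivory-badge, and L37 (Rule 2), but L37 is never granted. violet-badge would need T22 and amber-token (Rule 3), but T22 is never granted.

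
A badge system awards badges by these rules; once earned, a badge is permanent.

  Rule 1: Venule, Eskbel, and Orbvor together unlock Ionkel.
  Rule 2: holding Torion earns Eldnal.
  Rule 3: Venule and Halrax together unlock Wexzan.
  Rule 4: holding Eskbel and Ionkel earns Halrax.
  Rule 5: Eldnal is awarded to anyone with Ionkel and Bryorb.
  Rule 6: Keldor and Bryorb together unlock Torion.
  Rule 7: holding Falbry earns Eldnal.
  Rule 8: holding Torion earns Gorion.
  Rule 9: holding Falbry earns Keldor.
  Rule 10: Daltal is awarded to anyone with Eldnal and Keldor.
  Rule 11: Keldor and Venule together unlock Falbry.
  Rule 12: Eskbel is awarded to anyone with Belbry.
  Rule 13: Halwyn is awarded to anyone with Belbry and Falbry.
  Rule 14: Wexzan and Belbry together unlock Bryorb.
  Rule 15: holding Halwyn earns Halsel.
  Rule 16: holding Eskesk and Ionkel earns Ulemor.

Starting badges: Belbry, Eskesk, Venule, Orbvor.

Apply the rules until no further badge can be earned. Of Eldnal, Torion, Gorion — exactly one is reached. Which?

Eldnal

With Belbry, Eskbel is earned (Rule 12).
With Venule, Eskbel, and Orbvor, Ionkel is earned (Rule 1).
With Eskbel and Ionkel, Halrax is earned (Rule 4).
With Venule and Halrax, Wexzan is earned (Rule 3).
With Wexzan and Belbry, Bryorb is earned (Rule 14).
With Ionkel and Bryorb, Eldnal is earned (Rule 5).
Torion would need Keldor and Bryorb (Rule 6), but Keldor is never earned. Gorion would need Torion (Rule 8), but Torion is never earned.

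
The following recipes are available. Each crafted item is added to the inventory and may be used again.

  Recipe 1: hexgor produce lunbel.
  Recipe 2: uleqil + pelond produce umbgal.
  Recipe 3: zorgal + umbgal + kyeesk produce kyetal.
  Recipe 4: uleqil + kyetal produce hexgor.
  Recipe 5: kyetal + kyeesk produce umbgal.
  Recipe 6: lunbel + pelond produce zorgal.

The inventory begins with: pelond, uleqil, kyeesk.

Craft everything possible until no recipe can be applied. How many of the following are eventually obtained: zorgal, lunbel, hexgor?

0

zorgal would need lunbel and pelond (Recipe 6), but lunbel is never obtained.
lunbel would need hexgor (Recipe 1), but hexgor is never obtained.
hexgor would need uleqil and kyetal (Recipe 4), but kyetal is never obtained.
None of the 3 are reached.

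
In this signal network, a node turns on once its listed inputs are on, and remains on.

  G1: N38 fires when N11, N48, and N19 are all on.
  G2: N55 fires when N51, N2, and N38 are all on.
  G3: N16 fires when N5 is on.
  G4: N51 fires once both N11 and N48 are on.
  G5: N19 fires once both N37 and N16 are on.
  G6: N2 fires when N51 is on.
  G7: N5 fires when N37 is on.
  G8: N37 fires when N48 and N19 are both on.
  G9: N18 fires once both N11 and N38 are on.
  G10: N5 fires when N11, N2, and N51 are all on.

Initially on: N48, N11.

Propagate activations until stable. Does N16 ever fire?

Yes

G4: N11 and N48 on → N51 on.
G6: N51 on → N2 on.
G10: N11, N2, and N51 on → N5 on.
G3: N5 on → N16 on.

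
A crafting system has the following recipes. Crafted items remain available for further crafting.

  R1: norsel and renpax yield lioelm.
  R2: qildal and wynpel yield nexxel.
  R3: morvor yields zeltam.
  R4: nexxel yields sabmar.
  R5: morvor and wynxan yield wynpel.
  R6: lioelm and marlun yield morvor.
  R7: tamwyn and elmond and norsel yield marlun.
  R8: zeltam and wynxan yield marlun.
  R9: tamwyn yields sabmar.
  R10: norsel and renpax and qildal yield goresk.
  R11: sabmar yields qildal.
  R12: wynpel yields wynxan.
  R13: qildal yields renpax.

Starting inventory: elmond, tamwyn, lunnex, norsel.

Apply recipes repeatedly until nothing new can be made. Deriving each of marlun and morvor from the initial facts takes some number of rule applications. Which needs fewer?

marlun: tamwyn and elmond and norsel → marlun (R7). [1 rule application]
morvor: Using R7, tamwyn, elmond, and norsel make marlun. tamwyn → sabmar (R9). Using R11, sabmar makes qildal. qildal → renpax (R13). Using R1, norsel and renpax make lioelm. Using R6, lioelm and marlun make morvor. [6 rule applications]
marlun needs fewer.

marlun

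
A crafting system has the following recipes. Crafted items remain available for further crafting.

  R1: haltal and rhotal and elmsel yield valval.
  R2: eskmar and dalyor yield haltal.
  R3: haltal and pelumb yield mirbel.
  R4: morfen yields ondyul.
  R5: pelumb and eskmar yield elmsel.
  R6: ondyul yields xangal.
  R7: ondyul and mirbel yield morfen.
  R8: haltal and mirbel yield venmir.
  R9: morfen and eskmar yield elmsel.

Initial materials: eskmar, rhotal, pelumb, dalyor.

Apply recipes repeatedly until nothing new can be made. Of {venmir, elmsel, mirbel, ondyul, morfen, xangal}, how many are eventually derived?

3

eskmar and dalyor → haltal (R2).
Using R5, pelumb and eskmar make elmsel.
haltal and pelumb → mirbel (R3).
haltal and mirbel → venmir (R8).
venmir: reached.
elmsel: reached.
mirbel: reached.
ondyul would need morfen (R4), but morfen is never obtained.
morfen would need ondyul and mirbel (R7), but ondyul is never obtained.
xangal would need ondyul (R6), but ondyul is never obtained.
Reached: venmir, elmsel, and mirbel — 3 of the 6.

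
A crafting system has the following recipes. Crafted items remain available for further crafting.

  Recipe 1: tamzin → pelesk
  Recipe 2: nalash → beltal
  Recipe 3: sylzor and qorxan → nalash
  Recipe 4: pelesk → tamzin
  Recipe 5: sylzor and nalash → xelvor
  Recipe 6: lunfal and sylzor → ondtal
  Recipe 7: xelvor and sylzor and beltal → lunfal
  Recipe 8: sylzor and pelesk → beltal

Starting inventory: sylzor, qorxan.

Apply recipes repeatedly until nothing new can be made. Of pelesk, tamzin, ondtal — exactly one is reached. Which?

ondtal

sylzor and qorxan → nalash (Recipe 3).
Using Recipe 5, sylzor and nalash make xelvor.
nalash → beltal (Recipe 2).
Using Recipe 7, xelvor, sylzor, and beltal make lunfal.
lunfal and sylzor → ondtal (Recipe 6).
pelesk would need tamzin (Recipe 1), but tamzin is never obtained. tamzin would need pelesk (Recipe 4), but pelesk is never obtained.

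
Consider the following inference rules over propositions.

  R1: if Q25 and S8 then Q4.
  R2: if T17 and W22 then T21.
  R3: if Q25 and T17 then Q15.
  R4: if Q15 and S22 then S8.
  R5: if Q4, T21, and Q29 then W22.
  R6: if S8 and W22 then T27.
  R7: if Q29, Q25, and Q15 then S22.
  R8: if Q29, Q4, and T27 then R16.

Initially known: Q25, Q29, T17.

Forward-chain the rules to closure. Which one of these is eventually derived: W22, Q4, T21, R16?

From Q25 and T17, R3 gives Q15.
From Q29, Q25, and Q15, R7 gives S22.
Q15 and S22 hold, so S8 follows (R4).
From Q25 and S8, R1 gives Q4.
W22 would need Q4, T21, and Q29 (R5), but T21 is never established. R16 would need Q29, Q4, and T27 (R8), but T27 is never established. T21 would need T17 and W22 (R2), but W22 is never established.

Q4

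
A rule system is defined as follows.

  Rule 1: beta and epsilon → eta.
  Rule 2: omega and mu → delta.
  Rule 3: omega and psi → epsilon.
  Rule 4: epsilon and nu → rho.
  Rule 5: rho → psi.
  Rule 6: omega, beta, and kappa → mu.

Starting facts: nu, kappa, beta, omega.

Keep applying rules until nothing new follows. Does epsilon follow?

epsilon would need omega and psi (Rule 3), but psi is never established.

No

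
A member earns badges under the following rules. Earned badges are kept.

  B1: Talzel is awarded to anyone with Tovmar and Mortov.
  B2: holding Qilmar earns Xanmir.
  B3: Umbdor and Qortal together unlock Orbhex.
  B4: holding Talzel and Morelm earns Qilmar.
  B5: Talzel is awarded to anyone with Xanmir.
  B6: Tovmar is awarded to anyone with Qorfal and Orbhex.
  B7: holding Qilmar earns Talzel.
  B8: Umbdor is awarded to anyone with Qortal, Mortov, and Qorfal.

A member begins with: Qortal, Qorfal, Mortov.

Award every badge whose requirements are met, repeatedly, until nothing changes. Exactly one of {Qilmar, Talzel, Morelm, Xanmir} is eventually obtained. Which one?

With Qortal, Mortov, and Qorfal, Umbdor is earned (B8).
With Umbdor and Qortal, Orbhex is earned (B3).
With Qorfal and Orbhex, Tovmar is earned (B6).
With Tovmar and Mortov, Talzel is earned (B1).
No rule produces Morelm, and it is not given. Qilmar would need Talzel and Morelm (B4), but Morelm is never earned. Xanmir would need Qilmar (B2), but Qilmar is never earned.

Talzel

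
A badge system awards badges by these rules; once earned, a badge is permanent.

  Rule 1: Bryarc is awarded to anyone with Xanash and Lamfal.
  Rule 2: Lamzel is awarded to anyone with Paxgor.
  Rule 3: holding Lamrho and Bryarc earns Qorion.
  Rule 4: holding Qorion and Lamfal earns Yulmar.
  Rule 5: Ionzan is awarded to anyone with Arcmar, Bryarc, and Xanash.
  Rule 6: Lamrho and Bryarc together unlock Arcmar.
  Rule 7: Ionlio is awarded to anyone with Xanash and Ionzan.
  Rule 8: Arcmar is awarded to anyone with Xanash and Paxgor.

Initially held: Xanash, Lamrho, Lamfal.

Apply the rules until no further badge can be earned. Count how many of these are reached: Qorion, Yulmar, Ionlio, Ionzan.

With Xanash and Lamfal, Bryarc is earned (Rule 1).
With Lamrho and Bryarc, Qorion is earned (Rule 3).
With Lamrho and Bryarc, Arcmar is earned (Rule 6).
With Qorion and Lamfal, Yulmar is earned (Rule 4).
With Arcmar, Bryarc, and Xanash, Ionzan is earned (Rule 5).
With Xanash and Ionzan, Ionlio is earned (Rule 7).
Qorion: reached.
Yulmar: reached.
Ionlio: reached.
Ionzan: reached.
All 4 are reached.

4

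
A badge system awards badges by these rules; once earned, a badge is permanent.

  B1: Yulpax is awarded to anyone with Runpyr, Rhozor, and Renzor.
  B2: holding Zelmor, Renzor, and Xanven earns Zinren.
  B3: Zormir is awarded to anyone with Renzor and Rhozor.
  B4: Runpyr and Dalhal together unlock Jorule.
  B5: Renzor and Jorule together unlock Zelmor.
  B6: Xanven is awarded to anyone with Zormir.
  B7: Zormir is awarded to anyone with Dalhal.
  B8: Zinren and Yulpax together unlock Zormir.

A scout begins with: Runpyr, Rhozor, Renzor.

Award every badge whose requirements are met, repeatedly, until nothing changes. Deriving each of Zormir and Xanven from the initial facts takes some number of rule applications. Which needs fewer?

Zormir: With Renzor and Rhozor, Zormir is earned (B3). [1 rule application]
Xanven: With Renzor and Rhozor, Zormir is earned (B3). With Zormir, Xanven is earned (B6). [2 rule applications]
Zormir needs fewer.

Zormir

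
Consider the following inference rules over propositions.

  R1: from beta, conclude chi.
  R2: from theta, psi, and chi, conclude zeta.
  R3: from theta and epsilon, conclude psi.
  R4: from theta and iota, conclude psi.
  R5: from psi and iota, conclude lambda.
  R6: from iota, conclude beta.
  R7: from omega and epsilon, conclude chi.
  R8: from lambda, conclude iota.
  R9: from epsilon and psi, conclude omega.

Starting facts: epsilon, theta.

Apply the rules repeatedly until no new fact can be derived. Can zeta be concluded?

Yes

From theta and epsilon, R3 gives psi.
From epsilon and psi, R9 gives omega.
omega and epsilon hold, so chi follows (R7).
From theta, psi, and chi, R2 gives zeta.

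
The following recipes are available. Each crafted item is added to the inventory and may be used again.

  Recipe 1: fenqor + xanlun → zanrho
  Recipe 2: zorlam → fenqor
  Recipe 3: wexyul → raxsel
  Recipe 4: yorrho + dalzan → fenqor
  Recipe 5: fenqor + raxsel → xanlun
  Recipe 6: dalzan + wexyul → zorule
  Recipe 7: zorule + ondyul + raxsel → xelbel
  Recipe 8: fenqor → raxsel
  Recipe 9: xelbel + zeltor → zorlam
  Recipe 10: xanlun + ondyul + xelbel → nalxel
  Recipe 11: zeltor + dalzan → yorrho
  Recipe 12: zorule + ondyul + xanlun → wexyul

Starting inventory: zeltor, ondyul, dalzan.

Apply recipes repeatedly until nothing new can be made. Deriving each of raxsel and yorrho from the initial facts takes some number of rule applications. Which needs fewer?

yorrho

yorrho: Using Recipe 11, zeltor and dalzan make yorrho. [1 rule application]
raxsel: zeltor + dalzan → yorrho (Recipe 11). yorrho + dalzan → fenqor (Recipe 4). fenqor → raxsel (Recipe 8). [3 rule applications]
yorrho needs fewer.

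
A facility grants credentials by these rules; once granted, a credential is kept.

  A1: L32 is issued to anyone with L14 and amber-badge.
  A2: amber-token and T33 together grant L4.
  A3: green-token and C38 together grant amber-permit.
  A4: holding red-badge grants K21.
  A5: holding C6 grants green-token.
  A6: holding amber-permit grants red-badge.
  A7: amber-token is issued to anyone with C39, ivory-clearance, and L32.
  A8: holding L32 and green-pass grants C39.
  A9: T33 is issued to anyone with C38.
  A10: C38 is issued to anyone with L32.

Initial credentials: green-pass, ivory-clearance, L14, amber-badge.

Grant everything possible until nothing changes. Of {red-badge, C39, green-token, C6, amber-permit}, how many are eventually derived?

1

Holding L14 and amber-badge grants L32 (A1).
Holding L32 and green-pass grants C39 (A8).
red-badge would need amber-permit (A6), but amber-permit is never granted.
C39: reached.
green-token would need C6 (A5), but C6 is never granted.
No rule produces C6, and it is not given.
amber-permit would need green-token and C38 (A3), but green-token is never granted.
Reached: C39 — 1 of the 5.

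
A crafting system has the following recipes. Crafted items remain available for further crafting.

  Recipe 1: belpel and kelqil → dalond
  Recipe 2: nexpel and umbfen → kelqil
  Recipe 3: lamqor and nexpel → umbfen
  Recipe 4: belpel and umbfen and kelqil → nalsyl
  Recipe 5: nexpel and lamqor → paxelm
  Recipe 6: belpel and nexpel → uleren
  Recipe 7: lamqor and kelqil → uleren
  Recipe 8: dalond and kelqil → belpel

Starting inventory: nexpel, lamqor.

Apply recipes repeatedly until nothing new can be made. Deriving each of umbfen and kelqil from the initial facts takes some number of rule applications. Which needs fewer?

umbfen

umbfen: Using Recipe 3, lamqor and nexpel make umbfen. [1 rule application]
kelqil: Using Recipe 3, lamqor and nexpel make umbfen. Using Recipe 2, nexpel and umbfen make kelqil. [2 rule applications]
umbfen needs fewer.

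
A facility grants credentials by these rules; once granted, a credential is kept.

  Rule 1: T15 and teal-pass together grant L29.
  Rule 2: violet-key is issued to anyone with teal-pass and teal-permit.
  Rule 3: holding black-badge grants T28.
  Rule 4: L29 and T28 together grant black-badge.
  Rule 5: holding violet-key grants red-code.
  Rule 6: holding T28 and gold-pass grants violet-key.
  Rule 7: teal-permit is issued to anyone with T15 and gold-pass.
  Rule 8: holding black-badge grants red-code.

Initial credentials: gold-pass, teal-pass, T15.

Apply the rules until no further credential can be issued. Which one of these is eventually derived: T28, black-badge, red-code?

Holding T15 and gold-pass grants teal-permit (Rule 7).
Holding teal-pass and teal-permit grants violet-key (Rule 2).
Holding violet-key grants red-code (Rule 5).
T28 would need black-badge (Rule 3), but black-badge is never granted. black-badge would need L29 and T28 (Rule 4), but T28 is never granted.

red-code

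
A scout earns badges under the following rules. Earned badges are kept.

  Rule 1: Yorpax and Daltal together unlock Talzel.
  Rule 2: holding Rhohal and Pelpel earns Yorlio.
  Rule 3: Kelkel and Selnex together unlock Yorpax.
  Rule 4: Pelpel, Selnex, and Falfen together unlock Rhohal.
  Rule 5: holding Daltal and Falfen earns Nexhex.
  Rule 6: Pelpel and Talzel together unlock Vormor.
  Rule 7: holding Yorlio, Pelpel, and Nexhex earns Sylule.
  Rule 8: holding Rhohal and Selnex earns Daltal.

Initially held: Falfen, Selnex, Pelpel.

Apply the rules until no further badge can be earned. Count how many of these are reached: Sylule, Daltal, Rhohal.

3

With Pelpel, Selnex, and Falfen, Rhohal is earned (Rule 4).
With Rhohal and Selnex, Daltal is earned (Rule 8).
With Rhohal and Pelpel, Yorlio is earned (Rule 2).
With Daltal and Falfen, Nexhex is earned (Rule 5).
With Yorlio, Pelpel, and Nexhex, Sylule is earned (Rule 7).
Sylule: reached.
Daltal: reached.
Rhohal: reached.
All 3 are reached.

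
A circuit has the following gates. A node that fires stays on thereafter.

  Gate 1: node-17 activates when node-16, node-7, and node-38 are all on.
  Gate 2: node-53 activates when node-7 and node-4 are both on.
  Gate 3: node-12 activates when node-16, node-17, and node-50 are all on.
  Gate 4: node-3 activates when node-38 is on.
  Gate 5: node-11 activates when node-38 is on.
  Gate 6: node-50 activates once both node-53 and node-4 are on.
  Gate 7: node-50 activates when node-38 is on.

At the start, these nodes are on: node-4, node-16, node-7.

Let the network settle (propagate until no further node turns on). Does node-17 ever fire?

No

node-17 would need node-16, node-7, and node-38 (Gate 1), but node-38 never turns on.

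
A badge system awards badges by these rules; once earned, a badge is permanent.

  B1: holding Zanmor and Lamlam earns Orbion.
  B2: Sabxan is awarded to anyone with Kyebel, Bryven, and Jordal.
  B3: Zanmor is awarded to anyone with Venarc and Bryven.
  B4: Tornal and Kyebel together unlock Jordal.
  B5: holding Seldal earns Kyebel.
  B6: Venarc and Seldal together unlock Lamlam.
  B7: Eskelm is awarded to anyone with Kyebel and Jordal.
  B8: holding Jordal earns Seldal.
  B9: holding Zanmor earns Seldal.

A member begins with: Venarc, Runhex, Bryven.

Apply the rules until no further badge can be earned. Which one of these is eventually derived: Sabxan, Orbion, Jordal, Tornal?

Orbion

With Venarc and Bryven, Zanmor is earned (B3).
With Zanmor, Seldal is earned (B9).
With Venarc and Seldal, Lamlam is earned (B6).
With Zanmor and Lamlam, Orbion is earned (B1).
Sabxan would need Kyebel, Bryven, and Jordal (B2), but Jordal is never earned. No rule produces Tornal, and it is not given. Jordal would need Tornal and Kyebel (B4), but Tornal is never earned.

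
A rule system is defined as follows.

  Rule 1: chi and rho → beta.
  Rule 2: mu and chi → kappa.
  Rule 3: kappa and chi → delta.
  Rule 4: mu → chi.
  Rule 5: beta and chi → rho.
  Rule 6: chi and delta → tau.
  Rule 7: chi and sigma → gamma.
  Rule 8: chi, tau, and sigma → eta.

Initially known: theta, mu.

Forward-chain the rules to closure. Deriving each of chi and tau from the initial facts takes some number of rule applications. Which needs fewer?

chi: From mu, Rule 4 gives chi. [1 rule application]
tau: From mu, Rule 4 gives chi. mu and chi hold, so kappa follows (Rule 2). From kappa and chi, Rule 3 gives delta. From chi and delta, Rule 6 gives tau. [4 rule applications]
chi needs fewer.

chi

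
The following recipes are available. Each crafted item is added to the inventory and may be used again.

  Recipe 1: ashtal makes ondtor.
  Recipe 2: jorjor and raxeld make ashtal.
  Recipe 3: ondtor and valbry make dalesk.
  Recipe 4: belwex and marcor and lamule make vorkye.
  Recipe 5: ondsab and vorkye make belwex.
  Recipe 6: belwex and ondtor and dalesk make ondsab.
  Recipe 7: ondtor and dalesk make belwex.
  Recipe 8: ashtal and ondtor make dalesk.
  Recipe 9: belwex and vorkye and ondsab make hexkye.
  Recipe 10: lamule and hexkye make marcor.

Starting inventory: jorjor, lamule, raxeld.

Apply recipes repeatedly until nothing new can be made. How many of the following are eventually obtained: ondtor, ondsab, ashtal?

3

jorjor and raxeld → ashtal (Recipe 2).
Using Recipe 1, ashtal makes ondtor.
ashtal and ondtor → dalesk (Recipe 8).
Using Recipe 7, ondtor and dalesk make belwex.
Using Recipe 6, belwex, ondtor, and dalesk make ondsab.
ondtor: reached.
ondsab: reached.
ashtal: reached.
All 3 are reached.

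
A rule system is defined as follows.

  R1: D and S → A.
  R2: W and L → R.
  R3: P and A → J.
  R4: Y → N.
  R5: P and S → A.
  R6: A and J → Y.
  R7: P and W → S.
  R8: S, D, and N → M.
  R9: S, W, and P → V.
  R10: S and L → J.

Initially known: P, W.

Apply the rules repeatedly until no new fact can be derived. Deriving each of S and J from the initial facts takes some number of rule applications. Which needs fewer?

S: P and W hold, so S follows (R7). [1 rule application]
J: P and W hold, so S follows (R7). P and S hold, so A follows (R5). P and A hold, so J follows (R3). [3 rule applications]
S needs fewer.

S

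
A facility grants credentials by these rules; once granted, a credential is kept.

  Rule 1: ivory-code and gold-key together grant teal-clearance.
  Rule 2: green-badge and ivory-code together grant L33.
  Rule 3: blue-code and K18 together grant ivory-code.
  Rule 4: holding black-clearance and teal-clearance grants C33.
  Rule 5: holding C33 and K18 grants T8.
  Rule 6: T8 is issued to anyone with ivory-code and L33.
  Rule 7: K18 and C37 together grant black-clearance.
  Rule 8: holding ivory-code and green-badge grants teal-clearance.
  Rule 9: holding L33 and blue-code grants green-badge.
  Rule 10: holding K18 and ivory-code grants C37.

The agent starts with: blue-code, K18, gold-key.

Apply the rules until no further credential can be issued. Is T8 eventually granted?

Yes

Holding blue-code and K18 grants ivory-code (Rule 3).
Holding ivory-code and gold-key grants teal-clearance (Rule 1).
Holding K18 and ivory-code grants C37 (Rule 10).
Holding K18 and C37 grants black-clearance (Rule 7).
Holding black-clearance and teal-clearance grants C33 (Rule 4).
Holding C33 and K18 grants T8 (Rule 5).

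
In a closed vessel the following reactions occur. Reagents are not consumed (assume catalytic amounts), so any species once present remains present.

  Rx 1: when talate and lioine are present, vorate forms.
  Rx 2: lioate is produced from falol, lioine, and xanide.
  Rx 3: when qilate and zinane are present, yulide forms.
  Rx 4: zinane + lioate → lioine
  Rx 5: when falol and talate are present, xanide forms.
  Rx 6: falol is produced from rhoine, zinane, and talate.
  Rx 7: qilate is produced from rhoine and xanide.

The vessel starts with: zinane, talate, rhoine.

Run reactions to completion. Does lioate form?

No

lioate would need falol, lioine, and xanide (Rx 2), but lioine never forms.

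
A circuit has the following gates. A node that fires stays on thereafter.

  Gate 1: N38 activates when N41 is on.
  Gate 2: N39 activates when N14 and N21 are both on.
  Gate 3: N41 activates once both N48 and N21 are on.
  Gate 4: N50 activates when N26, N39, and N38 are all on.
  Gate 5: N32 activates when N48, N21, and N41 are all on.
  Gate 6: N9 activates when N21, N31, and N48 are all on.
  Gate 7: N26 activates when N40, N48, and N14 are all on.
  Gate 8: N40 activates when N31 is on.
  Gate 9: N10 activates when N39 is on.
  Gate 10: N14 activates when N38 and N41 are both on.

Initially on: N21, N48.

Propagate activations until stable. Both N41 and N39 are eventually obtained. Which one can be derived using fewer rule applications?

N41: Gate 3: N48 and N21 on → N41 on. [1 rule application]
N39: N48 and N21 are on, so N41 activates (Gate 3). N41 is on, so N38 activates (Gate 1). N38 and N41 are on, so N14 activates (Gate 10). N14 and N21 are on, so N39 activates (Gate 2). [4 rule applications]
N41 needs fewer.

N41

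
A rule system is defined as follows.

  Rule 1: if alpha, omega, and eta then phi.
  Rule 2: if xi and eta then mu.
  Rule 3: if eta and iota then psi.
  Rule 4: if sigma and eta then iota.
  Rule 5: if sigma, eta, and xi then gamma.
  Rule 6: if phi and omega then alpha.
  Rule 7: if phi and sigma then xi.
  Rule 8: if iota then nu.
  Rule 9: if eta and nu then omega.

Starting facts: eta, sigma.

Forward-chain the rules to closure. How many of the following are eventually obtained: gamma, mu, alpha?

0

gamma would need sigma, eta, and xi (Rule 5), but xi is never established.
mu would need xi and eta (Rule 2), but xi is never established.
alpha would need phi and omega (Rule 6), but phi is never established.
None of the 3 are reached.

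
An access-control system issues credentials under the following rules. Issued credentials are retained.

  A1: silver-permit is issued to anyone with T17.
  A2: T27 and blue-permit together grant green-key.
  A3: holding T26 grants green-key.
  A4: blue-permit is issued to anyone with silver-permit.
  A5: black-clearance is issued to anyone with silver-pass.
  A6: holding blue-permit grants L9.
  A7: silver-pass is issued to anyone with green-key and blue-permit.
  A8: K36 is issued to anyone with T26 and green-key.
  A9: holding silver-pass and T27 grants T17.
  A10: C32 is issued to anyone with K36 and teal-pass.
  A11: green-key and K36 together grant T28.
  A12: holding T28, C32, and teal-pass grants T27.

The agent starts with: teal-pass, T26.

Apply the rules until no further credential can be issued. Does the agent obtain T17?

No

T17 would need silver-pass and T27 (A9), but silver-pass is never granted.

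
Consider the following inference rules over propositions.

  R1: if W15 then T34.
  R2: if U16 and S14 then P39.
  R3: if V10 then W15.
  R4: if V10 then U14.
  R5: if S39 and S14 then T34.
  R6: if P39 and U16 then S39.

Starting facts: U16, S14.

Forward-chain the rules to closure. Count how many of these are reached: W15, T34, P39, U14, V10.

2

U16 and S14 hold, so P39 follows (R2).
From P39 and U16, R6 gives S39.
S39 and S14 hold, so T34 follows (R5).
W15 would need V10 (R3), but V10 is never established.
T34: reached.
P39: reached.
U14 would need V10 (R4), but V10 is never established.
No rule produces V10, and it is not given.
Reached: T34 and P39 — 2 of the 5.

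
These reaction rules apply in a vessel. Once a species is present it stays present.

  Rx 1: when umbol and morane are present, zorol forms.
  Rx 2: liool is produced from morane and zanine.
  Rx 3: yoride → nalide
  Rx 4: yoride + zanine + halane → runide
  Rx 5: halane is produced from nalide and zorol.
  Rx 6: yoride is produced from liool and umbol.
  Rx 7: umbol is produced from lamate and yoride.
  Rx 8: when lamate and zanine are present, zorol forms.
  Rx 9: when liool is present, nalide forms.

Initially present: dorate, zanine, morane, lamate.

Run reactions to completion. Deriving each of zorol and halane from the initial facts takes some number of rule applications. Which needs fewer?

zorol: lamate and zanine present → zorol forms (Rx 8). [1 rule application]
halane: lamate and zanine present → zorol forms (Rx 8). morane and zanine present → liool forms (Rx 2). liool present → nalide forms (Rx 9). nalide and zorol present → halane forms (Rx 5). [4 rule applications]
zorol needs fewer.

zorol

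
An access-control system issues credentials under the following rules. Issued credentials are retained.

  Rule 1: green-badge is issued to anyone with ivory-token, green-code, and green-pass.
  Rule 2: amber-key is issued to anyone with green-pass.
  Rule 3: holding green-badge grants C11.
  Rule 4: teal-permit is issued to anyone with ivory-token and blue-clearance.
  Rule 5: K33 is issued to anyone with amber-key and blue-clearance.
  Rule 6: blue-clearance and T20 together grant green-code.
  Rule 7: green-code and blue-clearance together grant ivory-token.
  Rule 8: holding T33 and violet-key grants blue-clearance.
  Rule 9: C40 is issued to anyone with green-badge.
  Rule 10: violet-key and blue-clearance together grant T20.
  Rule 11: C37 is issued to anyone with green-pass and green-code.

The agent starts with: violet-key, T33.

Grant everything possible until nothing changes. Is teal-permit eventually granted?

Yes

Holding T33 and violet-key grants blue-clearance (Rule 8).
Holding violet-key and blue-clearance grants T20 (Rule 10).
Holding blue-clearance and T20 grants green-code (Rule 6).
Holding green-code and blue-clearance grants ivory-token (Rule 7).
Holding ivory-token and blue-clearance grants teal-permit (Rule 4).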